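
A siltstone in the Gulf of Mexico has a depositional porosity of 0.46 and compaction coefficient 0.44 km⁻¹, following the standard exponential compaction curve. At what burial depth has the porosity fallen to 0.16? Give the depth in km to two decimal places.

2.40 km

Invert Athy's law: Z = ln(phi₀/phi) / β
Z = ln(0.46/0.16) / 0.44 = ln(2.875) / 0.44 = 1.0561 / 0.44 = 2.400 km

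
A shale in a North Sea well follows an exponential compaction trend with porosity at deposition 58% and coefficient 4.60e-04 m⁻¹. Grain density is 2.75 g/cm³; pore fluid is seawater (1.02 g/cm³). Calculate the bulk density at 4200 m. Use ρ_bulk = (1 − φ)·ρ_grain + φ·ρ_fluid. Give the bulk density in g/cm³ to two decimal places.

Working in km (1 km = 1000 m; β in km⁻¹ = β in m⁻¹ × 1000):
Porosity at depth: n = 0.58·exp(−0.46×4.2) = 0.58×0.1449 = 0.0840
Bulk density: ρ_b = (1−n)ρ_g + n·ρ_f = 0.9160×2.75 + 0.0840×1.02
       = 2.519 + 0.086 = 2.605 g/cm³

2.60 g/cm³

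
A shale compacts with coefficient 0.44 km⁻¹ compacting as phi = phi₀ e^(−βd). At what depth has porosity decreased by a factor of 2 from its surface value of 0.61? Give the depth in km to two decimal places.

1.58 km

phi/phi₀ = 1/2 ⇒ exp(−β·d) = 1/2 ⇒ d = ln(2) / β
d = 0.6931 / 0.44 = 1.575 km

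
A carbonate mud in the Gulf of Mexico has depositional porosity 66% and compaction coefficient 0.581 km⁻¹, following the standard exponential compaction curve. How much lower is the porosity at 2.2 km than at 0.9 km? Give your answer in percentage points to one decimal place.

20.7 percentage points

n(0.9) = 0.66·e^(−0.581×0.9) = 0.3912
n(2.2) = 0.66·e^(−0.581×2.2) = 0.1838
Δn = 0.3912 − 0.1838 = 0.2074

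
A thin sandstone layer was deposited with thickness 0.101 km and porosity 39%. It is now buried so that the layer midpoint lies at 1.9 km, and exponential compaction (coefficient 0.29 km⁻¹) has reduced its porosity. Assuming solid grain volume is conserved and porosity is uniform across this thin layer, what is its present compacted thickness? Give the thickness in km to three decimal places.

Porosity at 1.9 km: n = 0.39·exp(−0.29×1.9) = 0.2248
Solid-volume conservation: h(1−n) = h₀(1−n₀) ⇒ h = h₀·(1−n₀)/(1−n)
h = 0.101 × (1 − 0.39)/(1 − 0.2248) = 0.101 × 0.7869 = 0.0795 km

0.079 km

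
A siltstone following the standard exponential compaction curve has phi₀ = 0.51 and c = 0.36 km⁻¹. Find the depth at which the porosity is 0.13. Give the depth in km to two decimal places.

3.80 km

Invert Athy's law: d = ln(phi₀/phi) / c
d = ln(0.51/0.13) / 0.36 = ln(3.923) / 0.36 = 1.3669 / 0.36 = 3.797 km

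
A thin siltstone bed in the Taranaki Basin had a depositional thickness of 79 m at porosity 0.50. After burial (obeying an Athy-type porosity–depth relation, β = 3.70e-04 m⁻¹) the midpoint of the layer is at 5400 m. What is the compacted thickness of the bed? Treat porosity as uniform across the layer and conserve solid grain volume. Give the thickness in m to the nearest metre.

Working in km (1 km = 1000 m; β in km⁻¹ = β in m⁻¹ × 1000):
Porosity at 5.4 km: φ = 0.5·exp(−0.37×5.4) = 0.0678
Solid-volume conservation: h(1−φ) = h₀(1−φ₀) ⇒ h = h₀·(1−φ₀)/(1−φ)
h = 0.079 × (1 − 0.5)/(1 − 0.0678) = 0.079 × 0.5364 = 0.0424 km

42 m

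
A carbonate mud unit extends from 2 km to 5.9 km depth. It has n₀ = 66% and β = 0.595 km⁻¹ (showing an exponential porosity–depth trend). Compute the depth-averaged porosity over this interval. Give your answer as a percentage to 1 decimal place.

7.8%

⟨n⟩ = (1/(Z₂−Z₁)) ∫ n₀ e^(−βZ) dZ = n₀·(e^(−β·Z₁) − e^(−β·Z₂)) / (β·(Z₂−Z₁))
e^(−0.595×2) = 0.3042; e^(−0.595×5.9) = 0.0299
⟨n⟩ = 0.66 × (0.3042 − 0.0299) / (0.595 × 3.9) = 0.66 × 0.1182 = 0.0780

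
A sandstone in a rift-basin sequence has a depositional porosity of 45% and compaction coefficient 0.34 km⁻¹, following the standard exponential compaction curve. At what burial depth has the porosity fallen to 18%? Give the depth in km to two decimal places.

Invert Athy's law: z = ln(φ₀/φ) / k
z = ln(0.45/0.18) / 0.34 = ln(2.5) / 0.34 = 0.9163 / 0.34 = 2.695 km

2.69 km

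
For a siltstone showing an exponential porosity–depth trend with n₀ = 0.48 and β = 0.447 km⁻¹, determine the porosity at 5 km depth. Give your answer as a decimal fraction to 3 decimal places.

0.051

n = n₀·exp(−β·d) = 0.48 × exp(−0.447 × 5) = 0.48 × exp(−2.235)
  = 0.48 × 0.1070 = 0.0514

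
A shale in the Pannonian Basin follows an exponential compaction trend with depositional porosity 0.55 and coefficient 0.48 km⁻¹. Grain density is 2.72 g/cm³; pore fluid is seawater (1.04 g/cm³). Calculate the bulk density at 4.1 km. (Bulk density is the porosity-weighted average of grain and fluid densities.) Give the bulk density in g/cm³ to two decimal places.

2.59 g/cm³

Porosity at depth: φ = 0.55·exp(−0.48×4.1) = 0.55×0.1397 = 0.0769
Bulk density: ρ_b = (1−φ)ρ_g + φ·ρ_f = 0.9231×2.72 + 0.0769×1.04
       = 2.511 + 0.080 = 2.591 g/cm³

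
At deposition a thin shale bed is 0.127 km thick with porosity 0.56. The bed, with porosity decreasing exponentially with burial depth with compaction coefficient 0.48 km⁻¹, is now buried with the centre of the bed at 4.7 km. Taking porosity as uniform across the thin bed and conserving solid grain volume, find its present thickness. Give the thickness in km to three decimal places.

0.059 km

Porosity at 4.7 km: φ = 0.56·exp(−0.48×4.7) = 0.0587
Solid-volume conservation: h(1−φ) = h₀(1−φ₀) ⇒ h = h₀·(1−φ₀)/(1−φ)
h = 0.127 × (1 − 0.56)/(1 − 0.0587) = 0.127 × 0.4674 = 0.0594 km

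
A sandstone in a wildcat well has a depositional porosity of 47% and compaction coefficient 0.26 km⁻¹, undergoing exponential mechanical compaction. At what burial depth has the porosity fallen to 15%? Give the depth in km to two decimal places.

4.39 km

Invert Athy's law: z = ln(n₀/n) / k
z = ln(0.47/0.15) / 0.26 = ln(3.133) / 0.26 = 1.1421 / 0.26 = 4.393 km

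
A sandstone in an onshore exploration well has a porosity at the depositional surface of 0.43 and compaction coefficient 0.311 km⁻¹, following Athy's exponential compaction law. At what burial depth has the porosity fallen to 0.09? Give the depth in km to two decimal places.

Invert Athy's law: Z = ln(phi₀/phi) / c
Z = ln(0.43/0.09) / 0.311 = ln(4.778) / 0.311 = 1.5640 / 0.311 = 5.029 km

5.03 km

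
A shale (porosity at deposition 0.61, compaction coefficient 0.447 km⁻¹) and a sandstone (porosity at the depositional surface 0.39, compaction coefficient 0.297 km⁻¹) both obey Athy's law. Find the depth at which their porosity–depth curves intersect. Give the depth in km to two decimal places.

2.98 km

Set φ₀ₐ e^(−cₐz) = φ₀ᵦ e^(−cᵦz) ⇒ ln(φ₀ₐ/φ₀ᵦ) = (cₐ − cᵦ)·z
z = ln(0.61/0.39) / (0.447 − 0.297) = 0.4473 / 0.15 = 2.982 km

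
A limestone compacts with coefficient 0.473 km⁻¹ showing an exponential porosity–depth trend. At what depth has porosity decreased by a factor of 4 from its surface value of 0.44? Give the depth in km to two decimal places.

n/n₀ = 1/4 ⇒ exp(−β·z) = 1/4 ⇒ z = ln(4) / β
z = 1.3863 / 0.473 = 2.931 km

2.93 km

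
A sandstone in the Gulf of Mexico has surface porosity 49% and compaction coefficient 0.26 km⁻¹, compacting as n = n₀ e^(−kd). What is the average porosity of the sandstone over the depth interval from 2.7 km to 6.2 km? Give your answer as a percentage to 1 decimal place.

15.9%

⟨n⟩ = (1/(d₂−d₁)) ∫ n₀ e^(−kd) dd = n₀·(e^(−k·d₁) − e^(−k·d₂)) / (k·(d₂−d₁))
e^(−0.26×2.7) = 0.4956; e^(−0.26×6.2) = 0.1995
⟨n⟩ = 0.49 × (0.4956 − 0.1995) / (0.26 × 3.5) = 0.49 × 0.3254 = 0.1594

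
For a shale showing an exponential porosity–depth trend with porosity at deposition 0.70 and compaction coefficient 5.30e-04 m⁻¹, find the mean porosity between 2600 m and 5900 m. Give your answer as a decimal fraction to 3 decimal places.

Working in km (1 km = 1000 m; c in km⁻¹ = c in m⁻¹ × 1000):
⟨n⟩ = (1/(Z₂−Z₁)) ∫ n₀ e^(−cZ) dZ = n₀·(e^(−c·Z₁) − e^(−c·Z₂)) / (c·(Z₂−Z₁))
e^(−0.53×2.6) = 0.2521; e^(−0.53×5.9) = 0.0438
⟨n⟩ = 0.7 × (0.2521 − 0.0438) / (0.53 × 3.3) = 0.7 × 0.1191 = 0.0833

0.083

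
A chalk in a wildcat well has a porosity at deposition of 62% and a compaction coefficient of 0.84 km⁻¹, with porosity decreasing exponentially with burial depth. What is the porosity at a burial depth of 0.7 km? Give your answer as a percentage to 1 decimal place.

n = n₀·exp(−β·d) = 0.62 × exp(−0.84 × 0.7) = 0.62 × exp(−0.588)
  = 0.62 × 0.5554 = 0.3444

34.4%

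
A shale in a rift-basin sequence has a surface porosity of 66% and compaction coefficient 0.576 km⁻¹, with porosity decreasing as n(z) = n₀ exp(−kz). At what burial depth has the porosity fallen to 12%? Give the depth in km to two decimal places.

2.96 km

Invert Athy's law: z = ln(n₀/n) / k
z = ln(0.66/0.12) / 0.576 = ln(5.5) / 0.576 = 1.7047 / 0.576 = 2.960 km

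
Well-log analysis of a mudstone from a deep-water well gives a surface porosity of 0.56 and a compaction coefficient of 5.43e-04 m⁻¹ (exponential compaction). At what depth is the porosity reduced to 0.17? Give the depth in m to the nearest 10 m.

Working in km (1 km = 1000 m; c in km⁻¹ = c in m⁻¹ × 1000):
Invert Athy's law: Z = ln(n₀/n) / c
Z = ln(0.56/0.17) / 0.543 = ln(3.294) / 0.543 = 1.1921 / 0.543 = 2.195 km

2200 m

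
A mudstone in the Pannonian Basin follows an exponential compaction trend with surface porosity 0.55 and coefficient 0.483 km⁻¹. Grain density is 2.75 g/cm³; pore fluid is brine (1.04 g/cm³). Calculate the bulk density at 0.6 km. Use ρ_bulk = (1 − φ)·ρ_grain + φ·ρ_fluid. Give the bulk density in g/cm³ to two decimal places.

2.05 g/cm³

Porosity at depth: φ = 0.55·exp(−0.483×0.6) = 0.55×0.7484 = 0.4116
Bulk density: ρ_b = (1−φ)ρ_g + φ·ρ_f = 0.5884×2.75 + 0.4116×1.04
       = 1.618 + 0.428 = 2.046 g/cm³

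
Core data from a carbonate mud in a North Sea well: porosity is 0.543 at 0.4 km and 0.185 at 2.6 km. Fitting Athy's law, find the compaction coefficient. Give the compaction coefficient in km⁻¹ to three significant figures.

0.489 km⁻¹

Athy: phi(z) = phi₀ e^(−kz) ⇒ phi₁/phi₂ = e^{k(z₂−z₁)} ⇒ k = ln(phi₁/phi₂)/(z₂−z₁)
k = ln(0.543/0.185) / (2.6 − 0.4) = ln(2.935) / 2.2 = 1.0768 / 2.2 = 0.4894 km⁻¹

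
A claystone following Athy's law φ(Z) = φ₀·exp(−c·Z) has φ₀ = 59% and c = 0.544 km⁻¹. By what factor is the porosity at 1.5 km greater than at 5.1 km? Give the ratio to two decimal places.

φ(Z₁)/φ(Z₂) = e^(−c·Z₁)/e^(−c·Z₂) = e^{c(Z₂−Z₁)}
= exp(0.544 × 3.6) = exp(1.958) = 7.0880

7.09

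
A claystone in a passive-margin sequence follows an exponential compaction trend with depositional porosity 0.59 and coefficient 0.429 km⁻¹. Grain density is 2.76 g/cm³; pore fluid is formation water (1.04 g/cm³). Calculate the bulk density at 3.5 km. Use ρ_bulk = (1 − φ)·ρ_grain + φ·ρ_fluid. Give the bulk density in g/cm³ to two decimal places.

Porosity at depth: phi = 0.59·exp(−0.429×3.5) = 0.59×0.2228 = 0.1314
Bulk density: ρ_b = (1−phi)ρ_g + phi·ρ_f = 0.8686×2.76 + 0.1314×1.04
       = 2.397 + 0.137 = 2.534 g/cm³

2.53 g/cm³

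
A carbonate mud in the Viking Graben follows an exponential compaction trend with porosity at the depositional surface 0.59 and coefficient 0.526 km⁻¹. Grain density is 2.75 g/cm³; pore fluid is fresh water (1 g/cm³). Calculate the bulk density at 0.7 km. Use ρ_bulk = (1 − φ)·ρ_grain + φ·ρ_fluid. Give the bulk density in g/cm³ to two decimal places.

2.04 g/cm³

Porosity at depth: phi = 0.59·exp(−0.526×0.7) = 0.59×0.6920 = 0.4083
Bulk density: ρ_b = (1−phi)ρ_g + phi·ρ_f = 0.5917×2.75 + 0.4083×1
       = 1.627 + 0.408 = 2.036 g/cm³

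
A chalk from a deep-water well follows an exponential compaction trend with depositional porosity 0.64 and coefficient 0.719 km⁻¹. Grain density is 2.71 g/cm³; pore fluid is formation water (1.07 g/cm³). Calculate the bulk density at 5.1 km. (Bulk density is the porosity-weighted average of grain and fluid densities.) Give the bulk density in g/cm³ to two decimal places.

2.68 g/cm³

Porosity at depth: n = 0.64·exp(−0.719×5.1) = 0.64×0.0256 = 0.0164
Bulk density: ρ_b = (1−n)ρ_g + n·ρ_f = 0.9836×2.71 + 0.0164×1.07
       = 2.666 + 0.018 = 2.683 g/cm³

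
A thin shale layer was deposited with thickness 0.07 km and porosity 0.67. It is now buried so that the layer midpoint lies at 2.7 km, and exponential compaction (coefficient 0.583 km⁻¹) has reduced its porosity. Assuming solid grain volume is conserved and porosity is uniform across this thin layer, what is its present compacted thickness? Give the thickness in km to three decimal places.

Porosity at 2.7 km: phi = 0.67·exp(−0.583×2.7) = 0.1388
Solid-volume conservation: h(1−phi) = h₀(1−phi₀) ⇒ h = h₀·(1−phi₀)/(1−phi)
h = 0.07 × (1 − 0.67)/(1 − 0.1388) = 0.07 × 0.3832 = 0.0268 km

0.027 km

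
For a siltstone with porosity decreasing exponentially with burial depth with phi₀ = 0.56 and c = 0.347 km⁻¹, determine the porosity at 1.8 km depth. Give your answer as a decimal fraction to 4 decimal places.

phi = phi₀·exp(−c·d) = 0.56 × exp(−0.347 × 1.8) = 0.56 × exp(−0.6246)
  = 0.56 × 0.5355 = 0.2999

0.2999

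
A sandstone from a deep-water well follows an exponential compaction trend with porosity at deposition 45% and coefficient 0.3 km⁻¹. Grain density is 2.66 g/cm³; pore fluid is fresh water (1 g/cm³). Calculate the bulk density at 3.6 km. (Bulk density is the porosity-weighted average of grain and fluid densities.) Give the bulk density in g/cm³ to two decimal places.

2.41 g/cm³

Porosity at depth: phi = 0.45·exp(−0.3×3.6) = 0.45×0.3396 = 0.1528
Bulk density: ρ_b = (1−phi)ρ_g + phi·ρ_f = 0.8472×2.66 + 0.1528×1
       = 2.254 + 0.153 = 2.406 g/cm³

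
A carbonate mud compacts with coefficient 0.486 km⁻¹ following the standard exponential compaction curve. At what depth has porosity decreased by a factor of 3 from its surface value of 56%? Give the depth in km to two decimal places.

2.26 km

n/n₀ = 1/3 ⇒ exp(−c·Z) = 1/3 ⇒ Z = ln(3) / c
Z = 1.0986 / 0.486 = 2.261 km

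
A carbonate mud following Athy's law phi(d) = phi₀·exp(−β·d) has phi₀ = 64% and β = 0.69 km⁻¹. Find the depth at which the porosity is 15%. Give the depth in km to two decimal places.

Invert Athy's law: d = ln(phi₀/phi) / β
d = ln(0.64/0.15) / 0.69 = ln(4.267) / 0.69 = 1.4508 / 0.69 = 2.103 km

2.10 km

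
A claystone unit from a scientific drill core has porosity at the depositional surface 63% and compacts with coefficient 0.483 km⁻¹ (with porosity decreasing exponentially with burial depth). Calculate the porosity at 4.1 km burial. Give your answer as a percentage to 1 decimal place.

n = n₀·exp(−c·z) = 0.63 × exp(−0.483 × 4.1) = 0.63 × exp(−1.98)
  = 0.63 × 0.1380 = 0.0870

8.7%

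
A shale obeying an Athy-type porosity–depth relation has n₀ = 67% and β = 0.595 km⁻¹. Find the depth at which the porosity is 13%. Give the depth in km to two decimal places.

Invert Athy's law: z = ln(n₀/n) / β
z = ln(0.67/0.13) / 0.595 = ln(5.154) / 0.595 = 1.6397 / 0.595 = 2.756 km

2.76 km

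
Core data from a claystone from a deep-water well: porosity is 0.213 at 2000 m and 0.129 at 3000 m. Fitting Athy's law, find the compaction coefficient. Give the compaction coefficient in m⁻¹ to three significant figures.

0.000501 m⁻¹

Working in km (1 km = 1000 m; c in km⁻¹ = c in m⁻¹ × 1000):
Athy: n(Z) = n₀ e^(−cZ) ⇒ n₁/n₂ = e^{c(Z₂−Z₁)} ⇒ c = ln(n₁/n₂)/(Z₂−Z₁)
c = ln(0.213/0.129) / (3 − 2) = ln(1.651) / 1 = 0.5015 / 1 = 0.5015 km⁻¹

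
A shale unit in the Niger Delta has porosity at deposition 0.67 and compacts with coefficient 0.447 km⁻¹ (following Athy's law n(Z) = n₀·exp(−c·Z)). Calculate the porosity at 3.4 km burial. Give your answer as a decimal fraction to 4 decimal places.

0.1466

n = n₀·exp(−c·Z) = 0.67 × exp(−0.447 × 3.4) = 0.67 × exp(−1.52)
  = 0.67 × 0.2188 = 0.1466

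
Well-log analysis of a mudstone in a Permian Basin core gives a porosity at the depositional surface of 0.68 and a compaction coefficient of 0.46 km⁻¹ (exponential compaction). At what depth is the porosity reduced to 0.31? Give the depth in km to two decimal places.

1.71 km

Invert Athy's law: Z = ln(φ₀/φ) / β
Z = ln(0.68/0.31) / 0.46 = ln(2.194) / 0.46 = 0.7855 / 0.46 = 1.708 km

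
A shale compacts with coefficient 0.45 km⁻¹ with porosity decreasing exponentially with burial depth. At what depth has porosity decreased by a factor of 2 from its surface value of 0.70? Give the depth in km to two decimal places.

1.54 km

n/n₀ = 1/2 ⇒ exp(−k·z) = 1/2 ⇒ z = ln(2) / k
z = 0.6931 / 0.45 = 1.540 km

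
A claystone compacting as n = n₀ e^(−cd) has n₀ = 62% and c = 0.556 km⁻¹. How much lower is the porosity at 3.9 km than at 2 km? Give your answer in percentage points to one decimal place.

13.3 percentage points

n(2) = 0.62·e^(−0.556×2) = 0.2039
n(3.9) = 0.62·e^(−0.556×3.9) = 0.0709
Δn = 0.2039 − 0.0709 = 0.1330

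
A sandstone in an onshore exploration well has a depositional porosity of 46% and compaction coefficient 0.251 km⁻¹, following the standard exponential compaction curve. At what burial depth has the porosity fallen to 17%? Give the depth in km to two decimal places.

Invert Athy's law: d = ln(n₀/n) / β
d = ln(0.46/0.17) / 0.251 = ln(2.706) / 0.251 = 0.9954 / 0.251 = 3.966 km

3.97 km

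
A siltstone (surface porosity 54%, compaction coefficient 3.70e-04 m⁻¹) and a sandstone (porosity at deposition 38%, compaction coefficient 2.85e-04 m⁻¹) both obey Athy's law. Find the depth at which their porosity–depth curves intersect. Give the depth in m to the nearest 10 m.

4130 m

Working in km (1 km = 1000 m; β in km⁻¹ = β in m⁻¹ × 1000):
Set φ₀ₐ e^(−βₐZ) = φ₀ᵦ e^(−βᵦZ) ⇒ ln(φ₀ₐ/φ₀ᵦ) = (βₐ − βᵦ)·Z
Z = ln(0.54/0.38) / (0.37 − 0.285) = 0.3514 / 0.085 = 4.134 km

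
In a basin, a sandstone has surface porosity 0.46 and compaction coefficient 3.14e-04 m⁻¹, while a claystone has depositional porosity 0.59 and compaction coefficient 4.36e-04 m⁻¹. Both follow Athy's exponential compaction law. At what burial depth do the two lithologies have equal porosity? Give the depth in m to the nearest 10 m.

Working in km (1 km = 1000 m; β in km⁻¹ = β in m⁻¹ × 1000):
Set φ₀ₐ e^(−βₐz) = φ₀ᵦ e^(−βᵦz) ⇒ ln(φ₀ₐ/φ₀ᵦ) = (βₐ − βᵦ)·z
z = ln(0.46/0.59) / (0.314 − 0.436) = -0.2489 / -0.122 = 2.040 km

2040 m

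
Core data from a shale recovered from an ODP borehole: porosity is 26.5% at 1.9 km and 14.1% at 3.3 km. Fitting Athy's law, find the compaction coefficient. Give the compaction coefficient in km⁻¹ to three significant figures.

Athy: n(z) = n₀ e^(−cz) ⇒ n₁/n₂ = e^{c(z₂−z₁)} ⇒ c = ln(n₁/n₂)/(z₂−z₁)
c = ln(0.265/0.141) / (3.3 − 1.9) = ln(1.879) / 1.4 = 0.6310 / 1.4 = 0.4507 km⁻¹

0.451 km⁻¹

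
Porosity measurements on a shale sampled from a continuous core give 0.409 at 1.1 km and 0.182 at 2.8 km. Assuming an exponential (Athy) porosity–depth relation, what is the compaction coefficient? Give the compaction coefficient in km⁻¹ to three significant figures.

0.476 km⁻¹

Athy: phi(Z) = phi₀ e^(−βZ) ⇒ phi₁/phi₂ = e^{β(Z₂−Z₁)} ⇒ β = ln(phi₁/phi₂)/(Z₂−Z₁)
β = ln(0.409/0.182) / (2.8 − 1.1) = ln(2.247) / 1.7 = 0.8097 / 1.7 = 0.4763 km⁻¹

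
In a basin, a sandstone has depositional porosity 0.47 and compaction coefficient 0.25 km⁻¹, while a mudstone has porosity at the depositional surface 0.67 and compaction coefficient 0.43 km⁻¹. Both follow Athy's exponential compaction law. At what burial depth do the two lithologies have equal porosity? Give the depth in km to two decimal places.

Set φ₀ₐ e^(−cₐz) = φ₀ᵦ e^(−cᵦz) ⇒ ln(φ₀ₐ/φ₀ᵦ) = (cₐ − cᵦ)·z
z = ln(0.47/0.67) / (0.25 − 0.43) = -0.3545 / -0.18 = 1.970 km

1.97 km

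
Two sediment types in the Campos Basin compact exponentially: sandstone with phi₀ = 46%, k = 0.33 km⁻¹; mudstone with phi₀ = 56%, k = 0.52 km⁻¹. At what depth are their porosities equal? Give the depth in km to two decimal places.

Set phi₀ₐ e^(−kₐd) = phi₀ᵦ e^(−kᵦd) ⇒ ln(phi₀ₐ/phi₀ᵦ) = (kₐ − kᵦ)·d
d = ln(0.46/0.56) / (0.33 − 0.52) = -0.1967 / -0.19 = 1.035 km

1.04 km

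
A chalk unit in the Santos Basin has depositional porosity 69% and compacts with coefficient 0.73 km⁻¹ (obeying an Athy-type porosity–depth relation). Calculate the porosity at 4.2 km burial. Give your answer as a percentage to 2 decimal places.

3.22%

φ = φ₀·exp(−k·d) = 0.69 × exp(−0.73 × 4.2) = 0.69 × exp(−3.066)
  = 0.69 × 0.0466 = 0.0322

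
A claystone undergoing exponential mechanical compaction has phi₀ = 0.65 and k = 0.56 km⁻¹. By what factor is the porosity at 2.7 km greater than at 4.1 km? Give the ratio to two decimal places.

2.19

phi(Z₁)/phi(Z₂) = e^(−k·Z₁)/e^(−k·Z₂) = e^{k(Z₂−Z₁)}
= exp(0.56 × 1.4) = exp(0.784) = 2.1902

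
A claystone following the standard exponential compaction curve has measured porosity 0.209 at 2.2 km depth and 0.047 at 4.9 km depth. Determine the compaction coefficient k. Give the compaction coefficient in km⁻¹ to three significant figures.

0.553 km⁻¹

Athy: φ(d) = φ₀ e^(−kd) ⇒ φ₁/φ₂ = e^{k(d₂−d₁)} ⇒ k = ln(φ₁/φ₂)/(d₂−d₁)
k = ln(0.209/0.047) / (4.9 − 2.2) = ln(4.447) / 2.7 = 1.4922 / 2.7 = 0.5527 km⁻¹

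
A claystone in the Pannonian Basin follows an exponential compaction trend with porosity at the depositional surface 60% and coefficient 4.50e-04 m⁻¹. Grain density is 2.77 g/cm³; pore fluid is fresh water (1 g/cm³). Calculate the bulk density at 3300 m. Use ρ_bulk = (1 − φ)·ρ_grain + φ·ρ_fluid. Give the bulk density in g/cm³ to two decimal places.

2.53 g/cm³

Working in km (1 km = 1000 m; β in km⁻¹ = β in m⁻¹ × 1000):
Porosity at depth: n = 0.6·exp(−0.45×3.3) = 0.6×0.2265 = 0.1359
Bulk density: ρ_b = (1−n)ρ_g + n·ρ_f = 0.8641×2.77 + 0.1359×1
       = 2.394 + 0.136 = 2.529 g/cm³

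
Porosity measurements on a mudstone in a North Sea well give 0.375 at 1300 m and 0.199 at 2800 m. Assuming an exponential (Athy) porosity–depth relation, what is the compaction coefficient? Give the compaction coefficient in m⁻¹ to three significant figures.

Working in km (1 km = 1000 m; c in km⁻¹ = c in m⁻¹ × 1000):
Athy: phi(d) = phi₀ e^(−cd) ⇒ phi₁/phi₂ = e^{c(d₂−d₁)} ⇒ c = ln(phi₁/phi₂)/(d₂−d₁)
c = ln(0.375/0.199) / (2.8 − 1.3) = ln(1.884) / 1.5 = 0.6336 / 1.5 = 0.4224 km⁻¹

0.000422 m⁻¹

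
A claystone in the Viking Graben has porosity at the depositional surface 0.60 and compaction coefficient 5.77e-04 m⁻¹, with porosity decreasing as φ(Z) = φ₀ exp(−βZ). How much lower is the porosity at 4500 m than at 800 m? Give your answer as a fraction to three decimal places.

Working in km (1 km = 1000 m; β in km⁻¹ = β in m⁻¹ × 1000):
φ(0.8) = 0.6·e^(−0.577×0.8) = 0.3782
φ(4.5) = 0.6·e^(−0.577×4.5) = 0.0447
Δφ = 0.3782 − 0.0447 = 0.3334

0.333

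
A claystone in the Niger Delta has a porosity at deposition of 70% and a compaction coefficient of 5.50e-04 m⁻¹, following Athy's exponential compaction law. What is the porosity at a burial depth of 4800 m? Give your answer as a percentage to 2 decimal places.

5.00%

Working in km (1 km = 1000 m; β in km⁻¹ = β in m⁻¹ × 1000):
φ = φ₀·exp(−β·Z) = 0.7 × exp(−0.55 × 4.8) = 0.7 × exp(−2.64)
  = 0.7 × 0.0714 = 0.0500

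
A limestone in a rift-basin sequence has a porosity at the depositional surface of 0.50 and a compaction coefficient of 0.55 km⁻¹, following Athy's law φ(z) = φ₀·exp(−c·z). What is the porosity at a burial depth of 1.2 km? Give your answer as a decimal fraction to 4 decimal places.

0.2584

φ = φ₀·exp(−c·z) = 0.5 × exp(−0.55 × 1.2) = 0.5 × exp(−0.66)
  = 0.5 × 0.5169 = 0.2584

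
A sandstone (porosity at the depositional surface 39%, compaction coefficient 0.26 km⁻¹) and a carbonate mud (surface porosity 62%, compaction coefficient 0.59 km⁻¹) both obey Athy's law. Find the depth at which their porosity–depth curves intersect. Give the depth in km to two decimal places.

1.40 km

Set φ₀ₐ e^(−cₐd) = φ₀ᵦ e^(−cᵦd) ⇒ ln(φ₀ₐ/φ₀ᵦ) = (cₐ − cᵦ)·d
d = ln(0.39/0.62) / (0.26 − 0.59) = -0.4636 / -0.33 = 1.405 km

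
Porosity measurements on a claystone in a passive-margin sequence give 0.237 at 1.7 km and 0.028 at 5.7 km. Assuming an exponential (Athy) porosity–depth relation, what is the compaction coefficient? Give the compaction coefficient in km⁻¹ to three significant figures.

0.534 km⁻¹

Athy: phi(Z) = phi₀ e^(−kZ) ⇒ phi₁/phi₂ = e^{k(Z₂−Z₁)} ⇒ k = ln(phi₁/phi₂)/(Z₂−Z₁)
k = ln(0.237/0.028) / (5.7 − 1.7) = ln(8.464) / 4 = 2.1359 / 4 = 0.534 km⁻¹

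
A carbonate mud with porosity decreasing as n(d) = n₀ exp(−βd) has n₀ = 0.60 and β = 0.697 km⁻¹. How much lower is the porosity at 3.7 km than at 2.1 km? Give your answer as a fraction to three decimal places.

0.093

n(2.1) = 0.6·e^(−0.697×2.1) = 0.1388
n(3.7) = 0.6·e^(−0.697×3.7) = 0.0455
Δn = 0.1388 − 0.0455 = 0.0933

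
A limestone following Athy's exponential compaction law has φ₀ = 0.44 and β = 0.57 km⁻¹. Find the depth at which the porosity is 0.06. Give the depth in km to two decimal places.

3.50 km

Invert Athy's law: d = ln(φ₀/φ) / β
d = ln(0.44/0.06) / 0.57 = ln(7.333) / 0.57 = 1.9924 / 0.57 = 3.495 km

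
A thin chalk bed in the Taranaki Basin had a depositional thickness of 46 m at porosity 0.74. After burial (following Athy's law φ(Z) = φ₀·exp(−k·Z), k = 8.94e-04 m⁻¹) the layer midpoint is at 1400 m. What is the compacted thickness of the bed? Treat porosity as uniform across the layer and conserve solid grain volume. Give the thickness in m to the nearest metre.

Working in km (1 km = 1000 m; k in km⁻¹ = k in m⁻¹ × 1000):
Porosity at 1.4 km: φ = 0.74·exp(−0.894×1.4) = 0.2117
Solid-volume conservation: h(1−φ) = h₀(1−φ₀) ⇒ h = h₀·(1−φ₀)/(1−φ)
h = 0.046 × (1 − 0.74)/(1 − 0.2117) = 0.046 × 0.3298 = 0.0152 km

15 m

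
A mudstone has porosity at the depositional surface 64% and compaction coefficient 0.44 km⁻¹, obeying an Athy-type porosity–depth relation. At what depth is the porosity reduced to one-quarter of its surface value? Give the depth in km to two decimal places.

n/n₀ = 1/4 ⇒ exp(−β·d) = 1/4 ⇒ d = ln(4) / β
d = 1.3863 / 0.44 = 3.151 km

3.15 km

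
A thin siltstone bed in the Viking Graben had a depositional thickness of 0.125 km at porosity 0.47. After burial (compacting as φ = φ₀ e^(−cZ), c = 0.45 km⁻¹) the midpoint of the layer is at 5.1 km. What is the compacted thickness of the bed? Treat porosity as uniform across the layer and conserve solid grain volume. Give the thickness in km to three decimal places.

0.070 km

Porosity at 5.1 km: φ = 0.47·exp(−0.45×5.1) = 0.0474
Solid-volume conservation: h(1−φ) = h₀(1−φ₀) ⇒ h = h₀·(1−φ₀)/(1−φ)
h = 0.125 × (1 − 0.47)/(1 − 0.0474) = 0.125 × 0.5563 = 0.0695 km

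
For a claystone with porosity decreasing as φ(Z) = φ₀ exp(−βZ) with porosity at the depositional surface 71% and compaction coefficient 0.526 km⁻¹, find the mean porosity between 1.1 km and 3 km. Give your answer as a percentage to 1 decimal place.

⟨φ⟩ = (1/(Z₂−Z₁)) ∫ φ₀ e^(−βZ) dZ = φ₀·(e^(−β·Z₁) − e^(−β·Z₂)) / (β·(Z₂−Z₁))
e^(−0.526×1.1) = 0.5607; e^(−0.526×3) = 0.2064
⟨φ⟩ = 0.71 × (0.5607 − 0.2064) / (0.526 × 1.9) = 0.71 × 0.3545 = 0.2517

25.2%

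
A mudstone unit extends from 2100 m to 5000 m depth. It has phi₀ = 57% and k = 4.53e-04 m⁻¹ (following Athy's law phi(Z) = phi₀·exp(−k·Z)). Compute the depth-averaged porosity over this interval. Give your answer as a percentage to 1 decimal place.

Working in km (1 km = 1000 m; k in km⁻¹ = k in m⁻¹ × 1000):
⟨phi⟩ = (1/(Z₂−Z₁)) ∫ phi₀ e^(−kZ) dZ = phi₀·(e^(−k·Z₁) − e^(−k·Z₂)) / (k·(Z₂−Z₁))
e^(−0.453×2.1) = 0.3862; e^(−0.453×5) = 0.1038
⟨phi⟩ = 0.57 × (0.3862 − 0.1038) / (0.453 × 2.9) = 0.57 × 0.2150 = 0.1225

12.3%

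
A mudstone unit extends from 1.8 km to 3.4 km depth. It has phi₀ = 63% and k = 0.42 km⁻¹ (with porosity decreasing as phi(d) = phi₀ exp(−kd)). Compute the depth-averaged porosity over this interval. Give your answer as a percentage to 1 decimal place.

21.5%

⟨phi⟩ = (1/(d₂−d₁)) ∫ phi₀ e^(−kd) dd = phi₀·(e^(−k·d₁) − e^(−k·d₂)) / (k·(d₂−d₁))
e^(−0.42×1.8) = 0.4695; e^(−0.42×3.4) = 0.2398
⟨phi⟩ = 0.63 × (0.4695 − 0.2398) / (0.42 × 1.6) = 0.63 × 0.3419 = 0.2154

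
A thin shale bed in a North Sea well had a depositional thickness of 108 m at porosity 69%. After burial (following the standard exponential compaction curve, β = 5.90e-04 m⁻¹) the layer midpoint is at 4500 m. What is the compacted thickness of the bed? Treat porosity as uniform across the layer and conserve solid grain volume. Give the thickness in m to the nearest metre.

35 m

Working in km (1 km = 1000 m; β in km⁻¹ = β in m⁻¹ × 1000):
Porosity at 4.5 km: phi = 0.69·exp(−0.59×4.5) = 0.0485
Solid-volume conservation: h(1−phi) = h₀(1−phi₀) ⇒ h = h₀·(1−phi₀)/(1−phi)
h = 0.108 × (1 − 0.69)/(1 − 0.0485) = 0.108 × 0.3258 = 0.0352 km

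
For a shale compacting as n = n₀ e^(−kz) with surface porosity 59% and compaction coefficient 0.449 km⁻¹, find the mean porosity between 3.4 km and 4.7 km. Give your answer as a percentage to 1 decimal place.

⟨n⟩ = (1/(z₂−z₁)) ∫ n₀ e^(−kz) dz = n₀·(e^(−k·z₁) − e^(−k·z₂)) / (k·(z₂−z₁))
e^(−0.449×3.4) = 0.2173; e^(−0.449×4.7) = 0.1212
⟨n⟩ = 0.59 × (0.2173 − 0.1212) / (0.449 × 1.3) = 0.59 × 0.1646 = 0.0971

9.7%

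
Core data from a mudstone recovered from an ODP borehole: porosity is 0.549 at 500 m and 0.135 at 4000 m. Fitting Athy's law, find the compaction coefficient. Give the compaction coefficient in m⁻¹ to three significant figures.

0.000401 m⁻¹

Working in km (1 km = 1000 m; β in km⁻¹ = β in m⁻¹ × 1000):
Athy: n(d) = n₀ e^(−βd) ⇒ n₁/n₂ = e^{β(d₂−d₁)} ⇒ β = ln(n₁/n₂)/(d₂−d₁)
β = ln(0.549/0.135) / (4 − 0.5) = ln(4.067) / 3.5 = 1.4028 / 3.5 = 0.4008 km⁻¹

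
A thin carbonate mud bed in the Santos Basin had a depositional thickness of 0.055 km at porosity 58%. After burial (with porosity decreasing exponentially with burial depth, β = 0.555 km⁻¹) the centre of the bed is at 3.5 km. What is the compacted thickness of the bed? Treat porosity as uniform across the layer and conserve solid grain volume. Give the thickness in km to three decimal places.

0.025 km

Porosity at 3.5 km: n = 0.58·exp(−0.555×3.5) = 0.0831
Solid-volume conservation: h(1−n) = h₀(1−n₀) ⇒ h = h₀·(1−n₀)/(1−n)
h = 0.055 × (1 − 0.58)/(1 − 0.0831) = 0.055 × 0.4581 = 0.0252 km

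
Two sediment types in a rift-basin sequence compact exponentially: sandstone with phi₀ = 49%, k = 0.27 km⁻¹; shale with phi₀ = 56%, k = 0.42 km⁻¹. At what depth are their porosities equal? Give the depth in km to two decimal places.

Set phi₀ₐ e^(−kₐd) = phi₀ᵦ e^(−kᵦd) ⇒ ln(phi₀ₐ/phi₀ᵦ) = (kₐ − kᵦ)·d
d = ln(0.49/0.56) / (0.27 − 0.42) = -0.1335 / -0.15 = 0.890 km

0.89 km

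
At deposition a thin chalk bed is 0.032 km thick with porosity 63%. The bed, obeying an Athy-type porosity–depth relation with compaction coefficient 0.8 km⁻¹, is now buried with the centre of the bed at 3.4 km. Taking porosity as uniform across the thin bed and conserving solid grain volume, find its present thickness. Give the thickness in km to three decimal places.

Porosity at 3.4 km: φ = 0.63·exp(−0.8×3.4) = 0.0415
Solid-volume conservation: h(1−φ) = h₀(1−φ₀) ⇒ h = h₀·(1−φ₀)/(1−φ)
h = 0.032 × (1 − 0.63)/(1 − 0.0415) = 0.032 × 0.3860 = 0.0124 km

0.012 km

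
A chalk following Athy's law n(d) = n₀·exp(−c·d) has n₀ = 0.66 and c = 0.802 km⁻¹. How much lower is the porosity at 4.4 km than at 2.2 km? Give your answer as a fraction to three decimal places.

n(2.2) = 0.66·e^(−0.802×2.2) = 0.1131
n(4.4) = 0.66·e^(−0.802×4.4) = 0.0194
Δn = 0.1131 − 0.0194 = 0.0937

0.094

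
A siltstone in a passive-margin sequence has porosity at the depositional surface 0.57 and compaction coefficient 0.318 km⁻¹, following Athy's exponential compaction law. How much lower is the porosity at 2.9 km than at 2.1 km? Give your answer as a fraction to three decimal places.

φ(2.1) = 0.57·e^(−0.318×2.1) = 0.2923
φ(2.9) = 0.57·e^(−0.318×2.9) = 0.2267
Δφ = 0.2923 − 0.2267 = 0.0657

0.066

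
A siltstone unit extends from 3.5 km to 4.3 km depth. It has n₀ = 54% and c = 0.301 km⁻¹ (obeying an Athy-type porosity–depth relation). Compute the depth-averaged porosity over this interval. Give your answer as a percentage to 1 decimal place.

16.7%

⟨n⟩ = (1/(Z₂−Z₁)) ∫ n₀ e^(−cZ) dZ = n₀·(e^(−c·Z₁) − e^(−c·Z₂)) / (c·(Z₂−Z₁))
e^(−0.301×3.5) = 0.3487; e^(−0.301×4.3) = 0.2741
⟨n⟩ = 0.54 × (0.3487 − 0.2741) / (0.301 × 0.8) = 0.54 × 0.3099 = 0.1673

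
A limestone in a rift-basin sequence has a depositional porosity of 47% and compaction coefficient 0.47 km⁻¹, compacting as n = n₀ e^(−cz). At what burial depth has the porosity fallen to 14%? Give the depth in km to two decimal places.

Invert Athy's law: z = ln(n₀/n) / c
z = ln(0.47/0.14) / 0.47 = ln(3.357) / 0.47 = 1.2111 / 0.47 = 2.577 km

2.58 km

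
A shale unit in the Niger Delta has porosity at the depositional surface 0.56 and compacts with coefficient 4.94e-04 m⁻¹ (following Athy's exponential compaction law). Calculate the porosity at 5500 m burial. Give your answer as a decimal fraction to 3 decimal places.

0.037

Working in km (1 km = 1000 m; c in km⁻¹ = c in m⁻¹ × 1000):
φ = φ₀·exp(−c·z) = 0.56 × exp(−0.494 × 5.5) = 0.56 × exp(−2.717)
  = 0.56 × 0.0661 = 0.0370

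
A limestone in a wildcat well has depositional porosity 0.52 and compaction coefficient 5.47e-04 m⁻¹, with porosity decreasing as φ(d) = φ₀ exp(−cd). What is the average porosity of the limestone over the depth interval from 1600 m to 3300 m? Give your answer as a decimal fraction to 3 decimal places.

Working in km (1 km = 1000 m; c in km⁻¹ = c in m⁻¹ × 1000):
⟨φ⟩ = (1/(d₂−d₁)) ∫ φ₀ e^(−cd) dd = φ₀·(e^(−c·d₁) − e^(−c·d₂)) / (c·(d₂−d₁))
e^(−0.547×1.6) = 0.4168; e^(−0.547×3.3) = 0.1645
⟨φ⟩ = 0.52 × (0.4168 − 0.1645) / (0.547 × 1.7) = 0.52 × 0.2713 = 0.1411

0.141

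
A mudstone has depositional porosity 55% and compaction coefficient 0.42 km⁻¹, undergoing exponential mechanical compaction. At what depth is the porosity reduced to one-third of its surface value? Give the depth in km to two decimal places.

2.62 km

n/n₀ = 1/3 ⇒ exp(−β·z) = 1/3 ⇒ z = ln(3) / β
z = 1.0986 / 0.42 = 2.616 km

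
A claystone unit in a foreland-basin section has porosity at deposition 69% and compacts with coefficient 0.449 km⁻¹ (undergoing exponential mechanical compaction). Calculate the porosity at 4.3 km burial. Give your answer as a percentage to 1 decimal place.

10.0%

n = n₀·exp(−k·Z) = 0.69 × exp(−0.449 × 4.3) = 0.69 × exp(−1.931)
  = 0.69 × 0.1450 = 0.1001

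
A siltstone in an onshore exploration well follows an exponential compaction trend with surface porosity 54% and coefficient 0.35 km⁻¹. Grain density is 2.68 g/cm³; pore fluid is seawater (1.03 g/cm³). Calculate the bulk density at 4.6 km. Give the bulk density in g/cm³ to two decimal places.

Porosity at depth: phi = 0.54·exp(−0.35×4.6) = 0.54×0.1999 = 0.1079
Bulk density: ρ_b = (1−phi)ρ_g + phi·ρ_f = 0.8921×2.68 + 0.1079×1.03
       = 2.391 + 0.111 = 2.502 g/cm³

2.50 g/cm³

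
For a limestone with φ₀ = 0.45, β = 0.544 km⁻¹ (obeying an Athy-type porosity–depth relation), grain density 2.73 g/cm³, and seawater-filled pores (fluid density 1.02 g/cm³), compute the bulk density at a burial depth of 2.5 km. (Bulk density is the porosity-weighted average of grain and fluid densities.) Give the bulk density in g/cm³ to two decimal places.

Porosity at depth: φ = 0.45·exp(−0.544×2.5) = 0.45×0.2567 = 0.1155
Bulk density: ρ_b = (1−φ)ρ_g + φ·ρ_f = 0.8845×2.73 + 0.1155×1.02
       = 2.415 + 0.118 = 2.532 g/cm³

2.53 g/cm³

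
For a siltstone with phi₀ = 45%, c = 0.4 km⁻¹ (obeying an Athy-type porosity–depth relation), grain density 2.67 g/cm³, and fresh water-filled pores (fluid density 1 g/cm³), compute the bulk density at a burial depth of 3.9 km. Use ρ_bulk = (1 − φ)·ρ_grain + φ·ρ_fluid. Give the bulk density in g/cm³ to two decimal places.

2.51 g/cm³

Porosity at depth: phi = 0.45·exp(−0.4×3.9) = 0.45×0.2101 = 0.0946
Bulk density: ρ_b = (1−phi)ρ_g + phi·ρ_f = 0.9054×2.67 + 0.0946×1
       = 2.418 + 0.095 = 2.512 g/cm³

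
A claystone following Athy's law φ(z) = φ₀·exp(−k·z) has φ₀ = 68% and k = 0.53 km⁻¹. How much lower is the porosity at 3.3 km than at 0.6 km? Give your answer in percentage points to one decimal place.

37.6 percentage points

φ(0.6) = 0.68·e^(−0.53×0.6) = 0.4948
φ(3.3) = 0.68·e^(−0.53×3.3) = 0.1183
Δφ = 0.4948 − 0.1183 = 0.3765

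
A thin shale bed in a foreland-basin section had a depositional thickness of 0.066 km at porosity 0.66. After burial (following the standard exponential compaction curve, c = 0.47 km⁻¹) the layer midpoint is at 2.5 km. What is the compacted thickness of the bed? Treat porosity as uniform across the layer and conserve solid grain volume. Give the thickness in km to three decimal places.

Porosity at 2.5 km: φ = 0.66·exp(−0.47×2.5) = 0.2038
Solid-volume conservation: h(1−φ) = h₀(1−φ₀) ⇒ h = h₀·(1−φ₀)/(1−φ)
h = 0.066 × (1 − 0.66)/(1 − 0.2038) = 0.066 × 0.4270 = 0.0282 km

0.028 km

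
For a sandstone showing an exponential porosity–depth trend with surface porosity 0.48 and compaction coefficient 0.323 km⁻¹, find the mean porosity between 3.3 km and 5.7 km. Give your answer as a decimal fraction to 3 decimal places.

0.115

⟨φ⟩ = (1/(z₂−z₁)) ∫ φ₀ e^(−βz) dz = φ₀·(e^(−β·z₁) − e^(−β·z₂)) / (β·(z₂−z₁))
e^(−0.323×3.3) = 0.3444; e^(−0.323×5.7) = 0.1586
⟨φ⟩ = 0.48 × (0.3444 − 0.1586) / (0.323 × 2.4) = 0.48 × 0.2396 = 0.1150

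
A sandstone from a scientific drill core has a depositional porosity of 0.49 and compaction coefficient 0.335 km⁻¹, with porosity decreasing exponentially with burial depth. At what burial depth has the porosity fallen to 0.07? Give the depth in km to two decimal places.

Invert Athy's law: Z = ln(phi₀/phi) / k
Z = ln(0.49/0.07) / 0.335 = ln(7) / 0.335 = 1.9459 / 0.335 = 5.809 km

5.81 km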